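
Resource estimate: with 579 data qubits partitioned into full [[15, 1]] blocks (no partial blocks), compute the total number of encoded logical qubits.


Each code block uses 15 physical qubits for 1 logical qubit(s).
Number of complete blocks = floor(579 / 15) = 38
Logical qubits = 38 * 1
= 38

38


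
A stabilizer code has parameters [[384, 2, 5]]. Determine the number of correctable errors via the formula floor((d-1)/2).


Code parameters: [[384, 2, 5]], distance d = 5.
Number of correctable errors = floor((d-1)/2)
= floor((5 - 1)/2)
= floor(4/2)
= 2

2


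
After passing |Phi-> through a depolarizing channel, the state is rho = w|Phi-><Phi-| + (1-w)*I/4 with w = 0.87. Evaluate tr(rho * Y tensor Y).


|Phi-> = (|00> - |11>)/sqrt(2)
For the pure Bell state, <Y_A Y_B> = +1 (Bell-state Pauli correlator).
The maximally-mixed part I/4 has tr(I/4 * P tensor P) = 0 for any traceless Pauli P.
So <Y_A Y_B>_rho = w * (+1) + (1 - w) * 0
= 0.87 * (+1)
= 0.8700

0.8700


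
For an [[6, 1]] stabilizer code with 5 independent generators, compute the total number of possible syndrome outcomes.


Each stabilizer generator gives a binary (+1 or -1) measurement outcome.
With 5 independent generators:
Total syndromes = 2^5
= 32

32


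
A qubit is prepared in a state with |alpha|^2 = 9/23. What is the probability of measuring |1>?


|alpha|^2 = 9/23 = 0.3913
|beta|^2 = 1 - 9/23 = 14/23 = 0.6087
P(|1>) = |beta|^2 = 0.6087

0.6087


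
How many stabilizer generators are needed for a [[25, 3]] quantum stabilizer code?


For an [[n,k]] stabilizer code:
Number of stabilizer generators = n - k
= 25 - 3
= 22

22


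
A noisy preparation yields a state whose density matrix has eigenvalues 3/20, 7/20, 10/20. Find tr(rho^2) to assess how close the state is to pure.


tr(rho^2) = sum of eigenvalues squared
= (3/20)^2 + (7/20)^2 + (10/20)^2
= (9 + 49 + 100) / 400
= 158/400
= 0.3950

0.3950


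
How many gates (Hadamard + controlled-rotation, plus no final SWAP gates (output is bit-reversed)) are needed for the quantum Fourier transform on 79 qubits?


Hadamard gates: 79
Controlled rotations: n*(n-1)/2 = 79*78/2 = 3081
SWAP gates: 0 (omitted)
Total = 79 + 3081
= 3160

3160


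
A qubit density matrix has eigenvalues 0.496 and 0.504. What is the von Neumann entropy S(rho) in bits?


S = -p*log2(p) - (1-p)*log2(1-p)
p = 0.4960, 1-p = 0.5040
= -0.4960 * log2(0.4960) - 0.5040 * log2(0.5040)
= -(-0.5017) - (-0.4982)
= 1.0000

1.0000


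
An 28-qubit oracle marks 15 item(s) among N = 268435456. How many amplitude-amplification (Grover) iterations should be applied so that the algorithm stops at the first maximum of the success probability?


After j Grover iterations the success probability is P(j) = sin^2((2j+1)*theta), where sin(theta) = sqrt(k/N).
N = 2^28 = 268435456, k = 15
sin(theta) = sqrt(k/N) = 0.0002363881437
theta = arcsin(sqrt(k/N)) = 0.0002363881459 rad
P(j) reaches its first maximum when (2j+1)*theta is as close as possible to pi/2, i.e. j = round(pi/(4*theta) - 1/2).
pi/(4*theta) - 1/2 = 3321.9939
(For comparison, the common estimate pi/4 * sqrt(N/k) = 3322.4939; the exact maximiser is used here.)
Optimal iterations = 3322

3322


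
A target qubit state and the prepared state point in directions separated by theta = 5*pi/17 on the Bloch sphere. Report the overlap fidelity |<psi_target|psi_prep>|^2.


For states separated by angle theta on Bloch sphere:
F = cos^2(theta/2)
theta = 5*pi/17 = 0.9240
theta/2 = 0.4620
cos(theta/2) = 0.8952
F = 0.8013

0.8013


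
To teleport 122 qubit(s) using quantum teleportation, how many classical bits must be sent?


Quantum teleportation requires 2 classical bits per qubit teleported.
122 qubit(s) -> 2 * 122 = 244 classical bits

244


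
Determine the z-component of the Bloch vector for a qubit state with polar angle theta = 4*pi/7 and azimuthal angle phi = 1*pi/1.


theta = 1.7952, phi = 3.1416
r_z = cos(theta) = -0.2225

-0.2225


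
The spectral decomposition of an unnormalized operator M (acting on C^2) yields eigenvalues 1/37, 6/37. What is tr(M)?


tr(M) = sum of eigenvalues
= 1/37 + 6/37
= 7/37
= 0.1892

0.1892


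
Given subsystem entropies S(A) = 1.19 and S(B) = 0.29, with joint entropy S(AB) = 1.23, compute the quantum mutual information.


I(A:B) = S(A) + S(B) - S(AB)
= 1.19 + 0.29 - 1.23
= 0.2500

0.2500


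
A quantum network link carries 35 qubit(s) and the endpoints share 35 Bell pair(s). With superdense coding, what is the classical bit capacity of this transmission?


Superdense coding allows 2 classical bits per shared entangled pair.
35 pair(s) -> 2 * 35 = 70 classical bits

70


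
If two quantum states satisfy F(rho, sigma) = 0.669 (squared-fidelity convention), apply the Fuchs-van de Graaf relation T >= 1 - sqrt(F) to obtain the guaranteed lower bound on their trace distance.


Fuchs-van de Graaf (squared-fidelity convention): 1 - sqrt(F) <= T <= sqrt(1 - F).
Lower bound: T >= 1 - sqrt(F)
sqrt(F) = sqrt(0.669) = 0.8179
T >= 1 - 0.8179
T >= 0.1821

0.1821


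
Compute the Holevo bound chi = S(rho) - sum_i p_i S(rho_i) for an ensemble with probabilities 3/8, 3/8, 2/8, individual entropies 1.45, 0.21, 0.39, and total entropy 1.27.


chi = S(rho) - sum_i p_i * S(rho_i)
Weighted entropy = 3/8 * 1.45 + 3/8 * 0.21 + 2/8 * 0.39
= 0.7200
chi = 1.27 - 0.7200
= 0.5500

0.5500


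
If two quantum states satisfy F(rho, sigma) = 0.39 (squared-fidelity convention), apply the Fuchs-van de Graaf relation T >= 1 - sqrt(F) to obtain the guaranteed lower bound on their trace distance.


Fuchs-van de Graaf (squared-fidelity convention): 1 - sqrt(F) <= T <= sqrt(1 - F).
Lower bound: T >= 1 - sqrt(F)
sqrt(F) = sqrt(0.39) = 0.6245
T >= 1 - 0.6245
T >= 0.3755

0.3755


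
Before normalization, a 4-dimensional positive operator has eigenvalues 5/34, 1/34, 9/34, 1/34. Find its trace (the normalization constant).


tr(M) = sum of eigenvalues
= 5/34 + 1/34 + 9/34 + 1/34
= 16/34
= 0.4706

0.4706


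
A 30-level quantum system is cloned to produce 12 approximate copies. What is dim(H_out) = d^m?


Output space = H^(tensor 12) where dim(H) = 30
dim = 30^12
= 900 (after 2 factors)
= 27000 (after 3 factors)
= 810000 (after 4 factors)
= 24300000 (after 5 factors)
= 729000000 (after 6 factors)
= 21870000000 (after 7 factors)
= 656100000000 (after 8 factors)
= 19683000000000 (after 9 factors)
= 590490000000000 (after 10 factors)
= 17714700000000000 (after 11 factors)
= 531441000000000000 (after 12 factors)
= 531441000000000000

531441000000000000


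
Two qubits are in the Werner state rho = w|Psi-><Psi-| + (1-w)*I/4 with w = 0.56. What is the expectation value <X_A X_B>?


|Psi-> = (|01> - |10>)/sqrt(2)
For the pure Bell state, <X_A X_B> = -1 (Bell-state Pauli correlator).
The maximally-mixed part I/4 has tr(I/4 * P tensor P) = 0 for any traceless Pauli P.
So <X_A X_B>_rho = w * (-1) + (1 - w) * 0
= 0.56 * (-1)
= -0.5600

-0.5600


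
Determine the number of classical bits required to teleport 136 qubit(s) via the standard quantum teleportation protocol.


Quantum teleportation requires 2 classical bits per qubit teleported.
136 qubit(s) -> 2 * 136 = 272 classical bits

272


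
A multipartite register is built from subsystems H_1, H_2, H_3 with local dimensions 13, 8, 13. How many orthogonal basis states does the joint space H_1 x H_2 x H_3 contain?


dim(H_1 x H_2 x H_3) = 13 * 8 * 13
= 104 * 13
= 1352

1352


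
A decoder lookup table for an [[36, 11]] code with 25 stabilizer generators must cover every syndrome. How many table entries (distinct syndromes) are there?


Each stabilizer generator gives a binary (+1 or -1) measurement outcome.
With 25 independent generators:
Total syndromes = 2^25
= 33554432

33554432


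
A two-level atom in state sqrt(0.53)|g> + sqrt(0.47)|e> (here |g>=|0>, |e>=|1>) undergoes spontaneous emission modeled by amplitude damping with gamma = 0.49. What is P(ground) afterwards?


For amplitude damping with parameter gamma on state sqrt(a)|0> + sqrt(b)|1>:
alpha^2 = 0.53, beta^2 = 0.47
P(|0>) = alpha^2 + gamma * beta^2
= 0.53 + 0.49 * 0.47
= 0.53 + 0.2303
= 0.7603

0.7603


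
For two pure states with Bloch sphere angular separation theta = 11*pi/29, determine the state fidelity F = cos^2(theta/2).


For states separated by angle theta on Bloch sphere:
F = cos^2(theta/2)
theta = 11*pi/29 = 1.1916
theta/2 = 0.5958
cos(theta/2) = 0.8277
F = 0.6851

0.6851


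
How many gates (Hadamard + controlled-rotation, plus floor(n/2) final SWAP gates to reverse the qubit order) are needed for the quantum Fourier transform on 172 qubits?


Hadamard gates: 172
Controlled rotations: n*(n-1)/2 = 172*171/2 = 14706
SWAP gates: floor(n/2) = floor(172/2) = 86
Total = 172 + 14706 + 86
= 14964

14964


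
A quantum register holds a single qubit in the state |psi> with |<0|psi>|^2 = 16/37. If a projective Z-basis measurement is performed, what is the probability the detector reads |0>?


|alpha|^2 = 16/37 = 0.4324
|beta|^2 = 1 - 16/37 = 21/37 = 0.5676
P(|0>) = |alpha|^2 = 0.4324

0.4324


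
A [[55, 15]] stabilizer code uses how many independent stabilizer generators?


For an [[n,k]] stabilizer code:
Number of stabilizer generators = n - k
= 55 - 15
= 40

40


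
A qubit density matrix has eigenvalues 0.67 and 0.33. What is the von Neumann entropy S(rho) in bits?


S = -p*log2(p) - (1-p)*log2(1-p)
p = 0.6700, 1-p = 0.3300
= -0.6700 * log2(0.6700) - 0.3300 * log2(0.3300)
= -(-0.3871) - (-0.5278)
= 0.9149

0.9149


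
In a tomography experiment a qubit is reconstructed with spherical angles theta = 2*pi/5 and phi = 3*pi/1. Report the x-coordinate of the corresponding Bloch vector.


theta = 1.2566, phi = 9.4248
r_x = sin(theta)*cos(phi) = 0.9511 * -1.0000
r_x = -0.9511

-0.9511


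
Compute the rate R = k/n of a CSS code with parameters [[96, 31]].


Code rate R = k/n
= 31/96
= 0.3229

0.3229


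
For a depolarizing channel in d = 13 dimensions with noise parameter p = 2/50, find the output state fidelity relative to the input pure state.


F = (1-p) + p/d
= (1 - 0.0400) + 0.0400/13
= 0.9600 + 0.0031
= 0.9631

0.9631


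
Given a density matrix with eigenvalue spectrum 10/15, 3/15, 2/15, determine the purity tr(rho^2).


tr(rho^2) = sum of eigenvalues squared
= (10/15)^2 + (3/15)^2 + (2/15)^2
= (100 + 9 + 4) / 225
= 113/225
= 0.5022

0.5022


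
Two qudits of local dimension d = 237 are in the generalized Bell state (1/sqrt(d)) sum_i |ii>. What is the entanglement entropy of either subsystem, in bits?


For a maximally entangled state in d x d:
S = log2(d) = log2(237)
= 7.8887

7.8887


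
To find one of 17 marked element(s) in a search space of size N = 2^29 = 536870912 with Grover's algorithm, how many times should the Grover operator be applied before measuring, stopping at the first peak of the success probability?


After j Grover iterations the success probability is P(j) = sin^2((2j+1)*theta), where sin(theta) = sqrt(k/N).
N = 2^29 = 536870912, k = 17
sin(theta) = sqrt(k/N) = 0.00017794653
theta = arcsin(sqrt(k/N)) = 0.0001779465309 rad
P(j) reaches its first maximum when (2j+1)*theta is as close as possible to pi/2, i.e. j = round(pi/(4*theta) - 1/2).
pi/(4*theta) - 1/2 = 4413.1750
(For comparison, the common estimate pi/4 * sqrt(N/k) = 4413.6751; the exact maximiser is used here.)
Optimal iterations = 4413

4413


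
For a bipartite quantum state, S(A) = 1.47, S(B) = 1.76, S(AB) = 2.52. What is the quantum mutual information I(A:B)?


I(A:B) = S(A) + S(B) - S(AB)
= 1.47 + 1.76 - 2.52
= 0.7100

0.7100


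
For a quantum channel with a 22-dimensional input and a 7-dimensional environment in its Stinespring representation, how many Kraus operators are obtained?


Tracing out the environment in an orthonormal basis {|i>_E} gives Kraus operators K_i = <i|_E U |0>_E.
Number of Kraus operators = dim(H_env) = d_env
= 7

7


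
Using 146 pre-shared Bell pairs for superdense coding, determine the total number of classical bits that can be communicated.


Superdense coding allows 2 classical bits per shared entangled pair.
146 pair(s) -> 2 * 146 = 292 classical bits

292


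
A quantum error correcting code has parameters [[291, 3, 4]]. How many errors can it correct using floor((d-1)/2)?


Code parameters: [[291, 3, 4]], distance d = 4.
Number of correctable errors = floor((d-1)/2)
= floor((4 - 1)/2)
= floor(3/2)
= 1

1


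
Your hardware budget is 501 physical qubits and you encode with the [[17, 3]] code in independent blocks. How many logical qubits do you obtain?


Each code block uses 17 physical qubits for 3 logical qubit(s).
Number of complete blocks = floor(501 / 17) = 29
Logical qubits = 29 * 3
= 87

87


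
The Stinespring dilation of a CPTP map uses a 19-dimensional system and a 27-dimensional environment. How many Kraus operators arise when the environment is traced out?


Tracing out the environment in an orthonormal basis {|i>_E} gives Kraus operators K_i = <i|_E U |0>_E.
Number of Kraus operators = dim(H_env) = d_env
= 27

27


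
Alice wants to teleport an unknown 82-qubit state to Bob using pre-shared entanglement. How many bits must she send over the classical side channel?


Quantum teleportation requires 2 classical bits per qubit teleported.
82 qubit(s) -> 2 * 82 = 164 classical bits

164


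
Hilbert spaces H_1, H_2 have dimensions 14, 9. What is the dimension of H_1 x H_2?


dim(H_1 x H_2) = 14 * 9
= 126

126


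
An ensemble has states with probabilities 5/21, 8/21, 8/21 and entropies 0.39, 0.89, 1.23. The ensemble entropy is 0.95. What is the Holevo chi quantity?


chi = S(rho) - sum_i p_i * S(rho_i)
Weighted entropy = 5/21 * 0.39 + 8/21 * 0.89 + 8/21 * 1.23
= 0.9005
chi = 0.95 - 0.9005
= 0.0495

0.0495


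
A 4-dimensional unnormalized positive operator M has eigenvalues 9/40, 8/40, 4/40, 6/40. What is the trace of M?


tr(M) = sum of eigenvalues
= 9/40 + 8/40 + 4/40 + 6/40
= 27/40
= 0.6750

0.6750


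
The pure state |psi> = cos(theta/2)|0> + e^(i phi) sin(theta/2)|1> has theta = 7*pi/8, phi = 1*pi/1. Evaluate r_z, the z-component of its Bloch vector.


theta = 2.7489, phi = 3.1416
r_z = cos(theta) = -0.9239

-0.9239


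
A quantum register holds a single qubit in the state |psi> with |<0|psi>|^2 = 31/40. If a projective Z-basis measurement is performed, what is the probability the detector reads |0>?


|alpha|^2 = 31/40 = 0.7750
|beta|^2 = 1 - 31/40 = 9/40 = 0.2250
P(|0>) = |alpha|^2 = 0.7750

0.7750


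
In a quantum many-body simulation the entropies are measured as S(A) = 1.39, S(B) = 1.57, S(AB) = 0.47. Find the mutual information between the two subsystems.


I(A:B) = S(A) + S(B) - S(AB)
= 1.39 + 1.57 - 0.47
= 2.4900

2.4900


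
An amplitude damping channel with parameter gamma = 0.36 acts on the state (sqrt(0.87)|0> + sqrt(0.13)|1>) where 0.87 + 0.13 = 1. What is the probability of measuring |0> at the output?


For amplitude damping with parameter gamma on state sqrt(a)|0> + sqrt(b)|1>:
alpha^2 = 0.87, beta^2 = 0.13
P(|0>) = alpha^2 + gamma * beta^2
= 0.87 + 0.36 * 0.13
= 0.87 + 0.0468
= 0.9168

0.9168


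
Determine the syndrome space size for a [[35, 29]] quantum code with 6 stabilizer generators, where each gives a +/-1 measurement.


Each stabilizer generator gives a binary (+1 or -1) measurement outcome.
With 6 independent generators:
Total syndromes = 2^6
= 64

64


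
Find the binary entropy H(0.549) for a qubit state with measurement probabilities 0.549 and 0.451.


S = -p*log2(p) - (1-p)*log2(1-p)
p = 0.5490, 1-p = 0.4510
= -0.5490 * log2(0.5490) - 0.4510 * log2(0.4510)
= -(-0.4750) - (-0.5181)
= 0.9931

0.9931


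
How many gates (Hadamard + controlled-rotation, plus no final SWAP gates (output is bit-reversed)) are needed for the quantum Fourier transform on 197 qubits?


Hadamard gates: 197
Controlled rotations: n*(n-1)/2 = 197*196/2 = 19306
SWAP gates: 0 (omitted)
Total = 197 + 19306
= 19503

19503


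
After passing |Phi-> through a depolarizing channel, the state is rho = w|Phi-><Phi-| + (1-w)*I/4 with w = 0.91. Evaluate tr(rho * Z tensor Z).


|Phi-> = (|00> - |11>)/sqrt(2)
For the pure Bell state, <Z_A Z_B> = +1 (Bell-state Pauli correlator).
The maximally-mixed part I/4 has tr(I/4 * P tensor P) = 0 for any traceless Pauli P.
So <Z_A Z_B>_rho = w * (+1) + (1 - w) * 0
= 0.91 * (+1)
= 0.9100

0.9100


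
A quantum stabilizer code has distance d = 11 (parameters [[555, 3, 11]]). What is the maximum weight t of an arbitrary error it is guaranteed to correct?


Code parameters: [[555, 3, 11]], distance d = 11.
Number of correctable errors = floor((d-1)/2)
= floor((11 - 1)/2)
= floor(10/2)
= 5

5


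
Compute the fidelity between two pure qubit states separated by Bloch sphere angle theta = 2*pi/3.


For states separated by angle theta on Bloch sphere:
F = cos^2(theta/2)
theta = 2*pi/3 = 2.0944
theta/2 = 1.0472
cos(theta/2) = 0.5000
F = 0.2500

0.2500


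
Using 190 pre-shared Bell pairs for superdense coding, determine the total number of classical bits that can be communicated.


Superdense coding allows 2 classical bits per shared entangled pair.
190 pair(s) -> 2 * 190 = 380 classical bits

380


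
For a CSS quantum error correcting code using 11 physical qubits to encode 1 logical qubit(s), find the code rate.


Code rate R = k/n
= 1/11
= 0.0909

0.0909


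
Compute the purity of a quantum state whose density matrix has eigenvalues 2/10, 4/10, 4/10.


tr(rho^2) = sum of eigenvalues squared
= (2/10)^2 + (4/10)^2 + (4/10)^2
= (4 + 16 + 16) / 100
= 36/100
= 0.3600

0.3600


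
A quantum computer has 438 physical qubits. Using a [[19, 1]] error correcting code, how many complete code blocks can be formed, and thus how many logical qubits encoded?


Each code block uses 19 physical qubits for 1 logical qubit(s).
Number of complete blocks = floor(438 / 19) = 23
Logical qubits = 23 * 1
= 23

23


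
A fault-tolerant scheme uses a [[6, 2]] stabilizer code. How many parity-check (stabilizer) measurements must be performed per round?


For an [[n,k]] stabilizer code:
Number of stabilizer generators = n - k
= 6 - 2
= 4

4


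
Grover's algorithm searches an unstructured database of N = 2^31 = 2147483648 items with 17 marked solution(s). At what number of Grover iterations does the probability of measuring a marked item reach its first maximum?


After j Grover iterations the success probability is P(j) = sin^2((2j+1)*theta), where sin(theta) = sqrt(k/N).
N = 2^31 = 2147483648, k = 17
sin(theta) = sqrt(k/N) = 8.8973265e-05
theta = arcsin(sqrt(k/N)) = 8.897326511e-05 rad
P(j) reaches its first maximum when (2j+1)*theta is as close as possible to pi/2, i.e. j = round(pi/(4*theta) - 1/2).
pi/(4*theta) - 1/2 = 8826.8501
(For comparison, the common estimate pi/4 * sqrt(N/k) = 8827.3501; the exact maximiser is used here.)
Optimal iterations = 8827

8827


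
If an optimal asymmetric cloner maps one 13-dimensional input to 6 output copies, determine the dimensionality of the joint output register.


Output space = H^(tensor 6) where dim(H) = 13
dim = 13^6
= 169 (after 2 factors)
= 2197 (after 3 factors)
= 28561 (after 4 factors)
= 371293 (after 5 factors)
= 4826809 (after 6 factors)
= 4826809

4826809


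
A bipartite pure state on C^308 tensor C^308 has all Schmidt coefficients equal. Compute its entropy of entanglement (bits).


For a maximally entangled state in d x d:
S = log2(d) = log2(308)
= 8.2668

8.2668


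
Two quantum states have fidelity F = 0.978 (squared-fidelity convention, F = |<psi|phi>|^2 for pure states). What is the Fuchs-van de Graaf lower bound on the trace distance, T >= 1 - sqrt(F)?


Fuchs-van de Graaf (squared-fidelity convention): 1 - sqrt(F) <= T <= sqrt(1 - F).
Lower bound: T >= 1 - sqrt(F)
sqrt(F) = sqrt(0.978) = 0.9889
T >= 1 - 0.9889
T >= 0.0111

0.0111


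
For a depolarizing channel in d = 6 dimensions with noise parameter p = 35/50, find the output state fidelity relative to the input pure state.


F = (1-p) + p/d
= (1 - 0.7000) + 0.7000/6
= 0.3000 + 0.1167
= 0.4167

0.4167


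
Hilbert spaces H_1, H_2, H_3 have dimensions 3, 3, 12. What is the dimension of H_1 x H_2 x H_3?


dim(H_1 x H_2 x H_3) = 3 * 3 * 12
= 9 * 12
= 108

108


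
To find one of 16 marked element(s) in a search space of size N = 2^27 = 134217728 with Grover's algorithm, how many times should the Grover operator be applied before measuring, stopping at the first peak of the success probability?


After j Grover iterations the success probability is P(j) = sin^2((2j+1)*theta), where sin(theta) = sqrt(k/N).
N = 2^27 = 134217728, k = 16
sin(theta) = sqrt(k/N) = 0.000345266983
theta = arcsin(sqrt(k/N)) = 0.0003452669899 rad
P(j) reaches its first maximum when (2j+1)*theta is as close as possible to pi/2, i.e. j = round(pi/(4*theta) - 1/2).
pi/(4*theta) - 1/2 = 2274.2560
(For comparison, the common estimate pi/4 * sqrt(N/k) = 2274.7561; the exact maximiser is used here.)
Optimal iterations = 2274

2274


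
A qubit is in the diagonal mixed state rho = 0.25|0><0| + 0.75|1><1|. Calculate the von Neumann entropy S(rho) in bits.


S = -p*log2(p) - (1-p)*log2(1-p)
p = 0.2500, 1-p = 0.7500
= -0.2500 * log2(0.2500) - 0.7500 * log2(0.7500)
= -(-0.5000) - (-0.3113)
= 0.8113

0.8113


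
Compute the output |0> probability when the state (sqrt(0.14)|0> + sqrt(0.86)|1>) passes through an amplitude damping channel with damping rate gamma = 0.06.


For amplitude damping with parameter gamma on state sqrt(a)|0> + sqrt(b)|1>:
alpha^2 = 0.14, beta^2 = 0.86
P(|0>) = alpha^2 + gamma * beta^2
= 0.14 + 0.06 * 0.86
= 0.14 + 0.0516
= 0.1916

0.1916


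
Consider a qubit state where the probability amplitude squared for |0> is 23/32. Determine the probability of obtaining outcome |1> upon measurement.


|alpha|^2 = 23/32 = 0.7188
|beta|^2 = 1 - 23/32 = 9/32 = 0.2812
P(|1>) = |beta|^2 = 0.2812

0.2812


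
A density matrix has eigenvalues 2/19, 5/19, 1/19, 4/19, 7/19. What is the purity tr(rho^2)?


tr(rho^2) = sum of eigenvalues squared
= (2/19)^2 + (5/19)^2 + (1/19)^2 + (4/19)^2 + (7/19)^2
= (4 + 25 + 1 + 16 + 49) / 361
= 95/361
= 0.2632

0.2632


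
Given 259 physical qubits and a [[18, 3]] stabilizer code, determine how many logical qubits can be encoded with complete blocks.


Each code block uses 18 physical qubits for 3 logical qubit(s).
Number of complete blocks = floor(259 / 18) = 14
Logical qubits = 14 * 3
= 42

42


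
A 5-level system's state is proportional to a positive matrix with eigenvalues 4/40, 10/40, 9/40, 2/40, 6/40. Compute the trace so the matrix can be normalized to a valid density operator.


tr(M) = sum of eigenvalues
= 4/40 + 10/40 + 9/40 + 2/40 + 6/40
= 31/40
= 0.7750

0.7750


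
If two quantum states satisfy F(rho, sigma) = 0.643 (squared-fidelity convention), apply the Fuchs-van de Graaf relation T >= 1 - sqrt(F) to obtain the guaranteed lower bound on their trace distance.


Fuchs-van de Graaf (squared-fidelity convention): 1 - sqrt(F) <= T <= sqrt(1 - F).
Lower bound: T >= 1 - sqrt(F)
sqrt(F) = sqrt(0.643) = 0.8019
T >= 1 - 0.8019
T >= 0.1981

0.1981


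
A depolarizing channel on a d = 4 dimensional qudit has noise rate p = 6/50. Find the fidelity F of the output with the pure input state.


F = (1-p) + p/d
= (1 - 0.1200) + 0.1200/4
= 0.8800 + 0.0300
= 0.9100

0.9100


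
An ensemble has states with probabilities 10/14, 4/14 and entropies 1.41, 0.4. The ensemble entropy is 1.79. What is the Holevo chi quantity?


chi = S(rho) - sum_i p_i * S(rho_i)
Weighted entropy = 10/14 * 1.41 + 4/14 * 0.4
= 1.1214
chi = 1.79 - 1.1214
= 0.6686

0.6686


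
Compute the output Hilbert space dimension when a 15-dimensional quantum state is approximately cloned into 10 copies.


Output space = H^(tensor 10) where dim(H) = 15
dim = 15^10
= 225 (after 2 factors)
= 3375 (after 3 factors)
= 50625 (after 4 factors)
= 759375 (after 5 factors)
= 11390625 (after 6 factors)
= 170859375 (after 7 factors)
= 2562890625 (after 8 factors)
= 38443359375 (after 9 factors)
= 576650390625 (after 10 factors)
= 576650390625

576650390625


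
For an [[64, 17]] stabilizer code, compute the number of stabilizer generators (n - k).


For an [[n,k]] stabilizer code:
Number of stabilizer generators = n - k
= 64 - 17
= 47

47


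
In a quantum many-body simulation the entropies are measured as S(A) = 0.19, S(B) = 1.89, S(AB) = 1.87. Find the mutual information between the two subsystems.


I(A:B) = S(A) + S(B) - S(AB)
= 0.19 + 1.89 - 1.87
= 0.2100

0.2100


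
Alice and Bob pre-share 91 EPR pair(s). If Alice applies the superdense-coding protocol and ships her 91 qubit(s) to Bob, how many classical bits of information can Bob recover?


Superdense coding allows 2 classical bits per shared entangled pair.
91 pair(s) -> 2 * 91 = 182 classical bits

182


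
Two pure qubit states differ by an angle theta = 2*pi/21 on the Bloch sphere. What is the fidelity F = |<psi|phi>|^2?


For states separated by angle theta on Bloch sphere:
F = cos^2(theta/2)
theta = 2*pi/21 = 0.2992
theta/2 = 0.1496
cos(theta/2) = 0.9888
F = 0.9778

0.9778


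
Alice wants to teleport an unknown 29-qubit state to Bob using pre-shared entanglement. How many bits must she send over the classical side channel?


Quantum teleportation requires 2 classical bits per qubit teleported.
29 qubit(s) -> 2 * 29 = 58 classical bits

58


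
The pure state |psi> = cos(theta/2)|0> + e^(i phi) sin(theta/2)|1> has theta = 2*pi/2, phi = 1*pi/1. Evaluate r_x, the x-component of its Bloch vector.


theta = 3.1416, phi = 3.1416
r_x = sin(theta)*cos(phi) = 0.0000 * -1.0000
r_x = 0.0000

0.0000


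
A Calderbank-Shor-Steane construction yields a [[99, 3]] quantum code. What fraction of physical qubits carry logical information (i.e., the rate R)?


Code rate R = k/n
= 3/99
= 0.0303

0.0303


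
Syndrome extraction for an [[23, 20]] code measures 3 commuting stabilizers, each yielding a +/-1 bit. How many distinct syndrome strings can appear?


Each stabilizer generator gives a binary (+1 or -1) measurement outcome.
With 3 independent generators:
Total syndromes = 2^3
= 8

8


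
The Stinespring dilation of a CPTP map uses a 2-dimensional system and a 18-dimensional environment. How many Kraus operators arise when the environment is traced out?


Tracing out the environment in an orthonormal basis {|i>_E} gives Kraus operators K_i = <i|_E U |0>_E.
Number of Kraus operators = dim(H_env) = d_env
= 18

18


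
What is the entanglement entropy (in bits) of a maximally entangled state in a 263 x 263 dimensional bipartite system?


For a maximally entangled state in d x d:
S = log2(d) = log2(263)
= 8.0389

8.0389


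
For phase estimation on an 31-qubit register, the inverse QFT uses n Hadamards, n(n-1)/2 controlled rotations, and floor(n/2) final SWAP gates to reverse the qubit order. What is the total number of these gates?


Hadamard gates: 31
Controlled rotations: n*(n-1)/2 = 31*30/2 = 465
SWAP gates: floor(n/2) = floor(31/2) = 15
Total = 31 + 465 + 15
= 511

511


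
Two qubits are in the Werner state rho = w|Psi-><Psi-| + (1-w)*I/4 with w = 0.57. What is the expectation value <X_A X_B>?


|Psi-> = (|01> - |10>)/sqrt(2)
For the pure Bell state, <X_A X_B> = -1 (Bell-state Pauli correlator).
The maximally-mixed part I/4 has tr(I/4 * P tensor P) = 0 for any traceless Pauli P.
So <X_A X_B>_rho = w * (-1) + (1 - w) * 0
= 0.57 * (-1)
= -0.5700

-0.5700


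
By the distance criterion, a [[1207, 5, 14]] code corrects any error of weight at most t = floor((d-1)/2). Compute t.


Code parameters: [[1207, 5, 14]], distance d = 14.
Number of correctable errors = floor((d-1)/2)
= floor((14 - 1)/2)
= floor(13/2)
= 6

6


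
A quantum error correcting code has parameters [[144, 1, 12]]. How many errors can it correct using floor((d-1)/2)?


Code parameters: [[144, 1, 12]], distance d = 12.
Number of correctable errors = floor((d-1)/2)
= floor((12 - 1)/2)
= floor(11/2)
= 5

5


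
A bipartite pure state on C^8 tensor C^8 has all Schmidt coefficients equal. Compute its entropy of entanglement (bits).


For a maximally entangled state in d x d:
S = log2(d) = log2(8)
= 3.0000

3.0000


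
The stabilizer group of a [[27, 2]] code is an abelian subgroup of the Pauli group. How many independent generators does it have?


For an [[n,k]] stabilizer code:
Number of stabilizer generators = n - k
= 27 - 2
= 25

25


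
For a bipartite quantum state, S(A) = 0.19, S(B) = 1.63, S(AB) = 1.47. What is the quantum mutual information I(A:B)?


I(A:B) = S(A) + S(B) - S(AB)
= 0.19 + 1.63 - 1.47
= 0.3500

0.3500


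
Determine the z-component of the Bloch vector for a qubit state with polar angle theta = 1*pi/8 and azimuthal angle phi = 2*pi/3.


theta = 0.3927, phi = 2.0944
r_z = cos(theta) = 0.9239

0.9239


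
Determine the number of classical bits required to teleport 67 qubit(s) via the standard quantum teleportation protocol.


Quantum teleportation requires 2 classical bits per qubit teleported.
67 qubit(s) -> 2 * 67 = 134 classical bits

134


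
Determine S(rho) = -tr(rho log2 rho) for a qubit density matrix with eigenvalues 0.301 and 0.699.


S = -p*log2(p) - (1-p)*log2(1-p)
p = 0.3010, 1-p = 0.6990
= -0.3010 * log2(0.3010) - 0.6990 * log2(0.6990)
= -(-0.5214) - (-0.3611)
= 0.8825

0.8825


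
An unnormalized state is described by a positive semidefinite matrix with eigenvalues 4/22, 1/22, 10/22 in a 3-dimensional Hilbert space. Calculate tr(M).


tr(M) = sum of eigenvalues
= 4/22 + 1/22 + 10/22
= 15/22
= 0.6818

0.6818


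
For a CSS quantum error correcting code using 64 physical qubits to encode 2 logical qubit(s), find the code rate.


Code rate R = k/n
= 2/64
= 0.0312

0.0312


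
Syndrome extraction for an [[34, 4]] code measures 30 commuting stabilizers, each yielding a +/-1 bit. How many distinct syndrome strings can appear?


Each stabilizer generator gives a binary (+1 or -1) measurement outcome.
With 30 independent generators:
Total syndromes = 2^30
= 1073741824

1073741824


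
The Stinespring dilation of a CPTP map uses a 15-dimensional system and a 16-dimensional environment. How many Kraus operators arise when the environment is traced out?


Tracing out the environment in an orthonormal basis {|i>_E} gives Kraus operators K_i = <i|_E U |0>_E.
Number of Kraus operators = dim(H_env) = d_env
= 16

16


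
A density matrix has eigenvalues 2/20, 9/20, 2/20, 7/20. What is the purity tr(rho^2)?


tr(rho^2) = sum of eigenvalues squared
= (2/20)^2 + (9/20)^2 + (2/20)^2 + (7/20)^2
= (4 + 81 + 4 + 49) / 400
= 138/400
= 0.3450

0.3450


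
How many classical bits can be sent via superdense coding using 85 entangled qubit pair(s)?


Superdense coding allows 2 classical bits per shared entangled pair.
85 pair(s) -> 2 * 85 = 170 classical bits

170


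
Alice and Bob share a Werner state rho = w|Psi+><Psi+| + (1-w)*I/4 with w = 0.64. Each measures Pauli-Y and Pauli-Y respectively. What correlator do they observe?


|Psi+> = (|01> + |10>)/sqrt(2)
For the pure Bell state, <Y_A Y_B> = +1 (Bell-state Pauli correlator).
The maximally-mixed part I/4 has tr(I/4 * P tensor P) = 0 for any traceless Pauli P.
So <Y_A Y_B>_rho = w * (+1) + (1 - w) * 0
= 0.64 * (+1)
= 0.6400

0.6400


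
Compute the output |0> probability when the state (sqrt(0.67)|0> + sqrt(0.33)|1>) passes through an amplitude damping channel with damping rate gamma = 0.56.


For amplitude damping with parameter gamma on state sqrt(a)|0> + sqrt(b)|1>:
alpha^2 = 0.67, beta^2 = 0.33
P(|0>) = alpha^2 + gamma * beta^2
= 0.67 + 0.56 * 0.33
= 0.67 + 0.1848
= 0.8548

0.8548


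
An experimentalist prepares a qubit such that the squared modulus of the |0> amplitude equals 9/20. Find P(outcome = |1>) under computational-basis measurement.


|alpha|^2 = 9/20 = 0.4500
|beta|^2 = 1 - 9/20 = 11/20 = 0.5500
P(|1>) = |beta|^2 = 0.5500

0.5500


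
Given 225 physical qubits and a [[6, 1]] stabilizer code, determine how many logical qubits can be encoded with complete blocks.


Each code block uses 6 physical qubits for 1 logical qubit(s).
Number of complete blocks = floor(225 / 6) = 37
Logical qubits = 37 * 1
= 37

37


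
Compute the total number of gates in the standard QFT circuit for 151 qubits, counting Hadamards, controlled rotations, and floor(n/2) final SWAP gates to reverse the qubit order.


Hadamard gates: 151
Controlled rotations: n*(n-1)/2 = 151*150/2 = 11325
SWAP gates: floor(n/2) = floor(151/2) = 75
Total = 151 + 11325 + 75
= 11551

11551


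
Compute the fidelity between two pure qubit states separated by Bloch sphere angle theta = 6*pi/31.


For states separated by angle theta on Bloch sphere:
F = cos^2(theta/2)
theta = 6*pi/31 = 0.6081
theta/2 = 0.3040
cos(theta/2) = 0.9541
F = 0.9104

0.9104


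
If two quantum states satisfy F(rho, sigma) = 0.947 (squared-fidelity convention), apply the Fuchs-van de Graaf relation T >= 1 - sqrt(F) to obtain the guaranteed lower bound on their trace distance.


Fuchs-van de Graaf (squared-fidelity convention): 1 - sqrt(F) <= T <= sqrt(1 - F).
Lower bound: T >= 1 - sqrt(F)
sqrt(F) = sqrt(0.947) = 0.9731
T >= 1 - 0.9731
T >= 0.0269

0.0269


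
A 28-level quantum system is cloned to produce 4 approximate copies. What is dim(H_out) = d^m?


Output space = H^(tensor 4) where dim(H) = 28
dim = 28^4
= 784 (after 2 factors)
= 21952 (after 3 factors)
= 614656 (after 4 factors)
= 614656

614656


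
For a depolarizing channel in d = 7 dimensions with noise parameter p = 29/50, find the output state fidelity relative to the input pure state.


F = (1-p) + p/d
= (1 - 0.5800) + 0.5800/7
= 0.4200 + 0.0829
= 0.5029

0.5029


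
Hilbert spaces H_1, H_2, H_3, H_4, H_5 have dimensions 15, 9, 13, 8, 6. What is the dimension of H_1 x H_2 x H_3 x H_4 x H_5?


dim(H_1 x H_2 x H_3 x H_4 x H_5) = 15 * 9 * 13 * 8 * 6
= 135 * 13 * 8 * 6
= 1755 * 8 * 6
= 14040 * 6
= 84240

84240


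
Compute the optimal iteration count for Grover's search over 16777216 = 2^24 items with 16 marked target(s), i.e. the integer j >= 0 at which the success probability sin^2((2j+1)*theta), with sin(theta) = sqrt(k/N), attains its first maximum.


After j Grover iterations the success probability is P(j) = sin^2((2j+1)*theta), where sin(theta) = sqrt(k/N).
N = 2^24 = 16777216, k = 16
sin(theta) = sqrt(k/N) = 0.0009765625
theta = arcsin(sqrt(k/N)) = 0.0009765626552 rad
P(j) reaches its first maximum when (2j+1)*theta is as close as possible to pi/2, i.e. j = round(pi/(4*theta) - 1/2).
pi/(4*theta) - 1/2 = 803.7476
(For comparison, the common estimate pi/4 * sqrt(N/k) = 804.2477; the exact maximiser is used here.)
Optimal iterations = 804

804


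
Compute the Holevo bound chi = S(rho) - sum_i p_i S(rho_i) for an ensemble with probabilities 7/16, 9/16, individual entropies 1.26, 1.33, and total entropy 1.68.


chi = S(rho) - sum_i p_i * S(rho_i)
Weighted entropy = 7/16 * 1.26 + 9/16 * 1.33
= 1.2994
chi = 1.68 - 1.2994
= 0.3806

0.3806


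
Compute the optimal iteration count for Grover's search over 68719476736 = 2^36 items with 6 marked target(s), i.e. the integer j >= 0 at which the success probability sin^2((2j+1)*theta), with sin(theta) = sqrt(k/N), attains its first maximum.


After j Grover iterations the success probability is P(j) = sin^2((2j+1)*theta), where sin(theta) = sqrt(k/N).
N = 2^36 = 68719476736, k = 6
sin(theta) = sqrt(k/N) = 9.344061824e-06
theta = arcsin(sqrt(k/N)) = 9.344061824e-06 rad
P(j) reaches its first maximum when (2j+1)*theta is as close as possible to pi/2, i.e. j = round(pi/(4*theta) - 1/2).
pi/(4*theta) - 1/2 = 84052.6857
(For comparison, the common estimate pi/4 * sqrt(N/k) = 84053.1857; the exact maximiser is used here.)
Optimal iterations = 84053

84053


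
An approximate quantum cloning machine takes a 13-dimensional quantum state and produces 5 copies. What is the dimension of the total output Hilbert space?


Output space = H^(tensor 5) where dim(H) = 13
dim = 13^5
= 169 (after 2 factors)
= 2197 (after 3 factors)
= 28561 (after 4 factors)
= 371293 (after 5 factors)
= 371293

371293


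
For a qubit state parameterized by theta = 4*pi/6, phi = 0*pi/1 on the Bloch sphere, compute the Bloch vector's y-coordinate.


theta = 2.0944, phi = 0.0000
r_y = sin(theta)*sin(phi) = 0.8660 * 0.0000
r_y = 0.0000

0.0000


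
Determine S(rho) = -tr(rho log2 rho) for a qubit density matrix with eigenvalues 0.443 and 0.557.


S = -p*log2(p) - (1-p)*log2(1-p)
p = 0.4430, 1-p = 0.5570
= -0.4430 * log2(0.4430) - 0.5570 * log2(0.5570)
= -(-0.5204) - (-0.4702)
= 0.9906

0.9906


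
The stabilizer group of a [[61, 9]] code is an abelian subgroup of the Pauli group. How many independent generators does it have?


For an [[n,k]] stabilizer code:
Number of stabilizer generators = n - k
= 61 - 9
= 52

52


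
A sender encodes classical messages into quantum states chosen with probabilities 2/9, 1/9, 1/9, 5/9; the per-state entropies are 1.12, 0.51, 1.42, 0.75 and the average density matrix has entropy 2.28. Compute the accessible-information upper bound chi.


chi = S(rho) - sum_i p_i * S(rho_i)
Weighted entropy = 2/9 * 1.12 + 1/9 * 0.51 + 1/9 * 1.42 + 5/9 * 0.75
= 0.8800
chi = 2.28 - 0.8800
= 1.4000

1.4000


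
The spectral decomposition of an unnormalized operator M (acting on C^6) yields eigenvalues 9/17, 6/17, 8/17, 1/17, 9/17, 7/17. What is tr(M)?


tr(M) = sum of eigenvalues
= 9/17 + 6/17 + 8/17 + 1/17 + 9/17 + 7/17
= 40/17
= 2.3529

2.3529


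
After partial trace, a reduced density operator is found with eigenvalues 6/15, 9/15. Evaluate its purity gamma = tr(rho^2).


tr(rho^2) = sum of eigenvalues squared
= (6/15)^2 + (9/15)^2
= (36 + 81) / 225
= 117/225
= 0.5200

0.5200


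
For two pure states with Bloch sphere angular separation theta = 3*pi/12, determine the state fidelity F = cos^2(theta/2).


For states separated by angle theta on Bloch sphere:
F = cos^2(theta/2)
theta = 3*pi/12 = 0.7854
theta/2 = 0.3927
cos(theta/2) = 0.9239
F = 0.8536

0.8536


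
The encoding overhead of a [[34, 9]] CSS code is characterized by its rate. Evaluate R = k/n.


Code rate R = k/n
= 9/34
= 0.2647

0.2647


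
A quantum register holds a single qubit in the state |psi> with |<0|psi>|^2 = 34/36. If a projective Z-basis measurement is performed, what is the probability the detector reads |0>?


|alpha|^2 = 34/36 = 0.9444
|beta|^2 = 1 - 34/36 = 2/36 = 0.0556
P(|0>) = |alpha|^2 = 0.9444

0.9444


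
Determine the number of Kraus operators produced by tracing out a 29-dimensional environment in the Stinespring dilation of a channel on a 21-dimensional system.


Tracing out the environment in an orthonormal basis {|i>_E} gives Kraus operators K_i = <i|_E U |0>_E.
Number of Kraus operators = dim(H_env) = d_env
= 29

29


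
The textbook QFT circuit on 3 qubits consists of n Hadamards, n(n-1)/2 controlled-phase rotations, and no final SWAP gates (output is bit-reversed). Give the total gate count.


Hadamard gates: 3
Controlled rotations: n*(n-1)/2 = 3*2/2 = 3
SWAP gates: 0 (omitted)
Total = 3 + 3
= 6

6


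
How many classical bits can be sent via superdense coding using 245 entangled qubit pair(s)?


Superdense coding allows 2 classical bits per shared entangled pair.
245 pair(s) -> 2 * 245 = 490 classical bits

490


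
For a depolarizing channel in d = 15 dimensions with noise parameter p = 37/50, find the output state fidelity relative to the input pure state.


F = (1-p) + p/d
= (1 - 0.7400) + 0.7400/15
= 0.2600 + 0.0493
= 0.3093

0.3093


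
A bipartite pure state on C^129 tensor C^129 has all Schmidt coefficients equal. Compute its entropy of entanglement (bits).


For a maximally entangled state in d x d:
S = log2(d) = log2(129)
= 7.0112

7.0112
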